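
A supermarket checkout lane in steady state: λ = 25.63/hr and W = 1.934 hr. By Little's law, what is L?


L = λW = 25.63·1.934 = 49.5684

Final: 49.5684


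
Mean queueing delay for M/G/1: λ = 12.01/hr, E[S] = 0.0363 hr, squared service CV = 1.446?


ρ = λ·E[S] = 12.01·0.0363 = 0.4360
E[S²] = E[S]²(1+C_s²) = 0.0363²·(1+1.446) = 0.003223
Wq = λ·E[S²]/(2(1−ρ)) = 12.01·0.003223/(2·0.5640) = 0.03431 hr

Final: 0.03431 hr


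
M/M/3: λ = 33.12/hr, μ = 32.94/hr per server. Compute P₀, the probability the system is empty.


a = λ/μ = 33.12/32.94 = 1.0055; ρ = a/c = 0.3352
Σ_{k=0}^{2} a^k/k! (terms k=0..2) = 1.00000 + 1.00546 + 0.50548 = 2.51094
Tail: a^3/(3!(1−ρ)) = 1.01648/(6·0.6648) = 0.25482
P₀ = 1/(2.51094 + 0.25482) = 1/2.76576 = 0.361564

Final: 0.361564


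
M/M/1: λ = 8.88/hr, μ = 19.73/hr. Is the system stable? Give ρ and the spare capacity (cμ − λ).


Total capacity cμ = 1·19.73 = 19.73/hr
ρ = λ/(cμ) = 8.88/19.73 = 0.4501
Stable ⇔ ρ < 1: YES
Spare capacity = cμ − λ = 19.73 − 8.88 = 10.85/hr

Final: ρ = 0.4501; stable; margin = 10.85/hr


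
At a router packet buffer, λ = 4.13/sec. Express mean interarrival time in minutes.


Mean interarrival time = 1/λ = 1/4.13 second = 0.24213 second
In minutes: 0.24213 × 0.0166667 = 0.004036 min

Final: 0.004036 min


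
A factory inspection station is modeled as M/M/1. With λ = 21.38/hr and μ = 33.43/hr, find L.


ρ = λ/μ = 21.38/33.43 = 0.6395
L = ρ/(1−ρ) = 0.6395/(1 − 0.6395) = 0.6395/0.3605 = 1.7743

Final: 1.7743


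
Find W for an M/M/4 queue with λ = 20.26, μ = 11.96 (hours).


a = 1.6940; ρ = 0.4235; P₀ = 0.180699
Lq = P₀·a^c·ρ/(c!(1−ρ)²) = 0.07900
Wq = Lq/λ = 0.07900/20.26 = 0.003899 hr
W = Wq + 1/μ = 0.003899 + 0.08361 = 0.08751 hr

Final: 0.08751 hr


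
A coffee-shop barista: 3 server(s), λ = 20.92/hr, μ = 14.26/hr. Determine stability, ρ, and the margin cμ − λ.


Total capacity cμ = 3·14.26 = 42.78/hr
ρ = λ/(cμ) = 20.92/42.78 = 0.4890
Stable ⇔ ρ < 1: YES
Spare capacity = cμ − λ = 42.78 − 20.92 = 21.86/hr

Final: ρ = 0.4890; stable; margin = 21.86/hr


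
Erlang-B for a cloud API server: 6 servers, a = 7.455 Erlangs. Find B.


B(c,a) = (a^c/c!) / Σ_{k=0}^{c} a^k/k!
a^6/6! = 238.425878
Σ terms (k=0..6): 1.00000 + 7.45500 + 27.78851 + 69.05445 + 128.70024 + 191.89205 + 238.42588 = 664.316136
B = 238.425878/664.316136 = 0.358904

Final: 0.358904


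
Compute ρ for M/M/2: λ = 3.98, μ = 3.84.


ρ = λ/(cμ) = 3.98/(2·3.84) = 3.98/7.68 = 0.5182

Final: 0.5182


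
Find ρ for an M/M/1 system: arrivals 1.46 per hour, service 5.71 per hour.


ρ = λ/μ = 1.46/5.71 = 0.2557

Final: 0.2557


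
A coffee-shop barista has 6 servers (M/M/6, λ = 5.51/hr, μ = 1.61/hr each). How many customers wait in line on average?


a = λ/μ = 3.4224; ρ = a/6 = 0.5704
P₀ = 0.031464
Lq = P₀·a^c·ρ / (c!·(1−ρ)²) = 0.031464·1606.77230·0.5704/(720·0.18456)
= 0.21700

Final: 0.21700


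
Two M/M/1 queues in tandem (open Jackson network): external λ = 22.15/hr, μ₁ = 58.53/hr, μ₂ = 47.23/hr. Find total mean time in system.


Each node sees arrival rate λ = 22.15/hr (tandem ⇒ throughput preserved).
W₁ = 1/(μ₁−λ) = 1/(58.53−22.15) = 0.02749 hr
W₂ = 1/(μ₂−λ) = 1/(47.23−22.15) = 0.03987 hr
W_total = W₁ + W₂ = 0.02749 + 0.03987 = 0.06736 hr

Final: 0.06736 hr


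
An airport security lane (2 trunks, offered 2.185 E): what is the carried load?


B(2,2.185) = 0.428404 (Erlang-B)
Carried load = a(1 − B) = 2.185·(1 − 0.428404) = 2.185·0.571596 = 1.2489 E

Final: 1.2489 Erlangs


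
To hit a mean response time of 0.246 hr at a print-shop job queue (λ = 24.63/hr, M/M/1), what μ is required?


W = 1/(μ−λ) ⇒ μ − λ = 1/W = 1/0.246 = 4.0650
μ = λ + 1/W = 24.63 + 4.0650 = 28.6950 per hr

Final: 28.6950 /hr


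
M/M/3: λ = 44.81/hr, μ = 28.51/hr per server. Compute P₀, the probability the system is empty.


a = λ/μ = 44.81/28.51 = 1.5717; ρ = a/c = 0.5239
Σ_{k=0}^{2} a^k/k! (terms k=0..2) = 1.00000 + 1.57173 + 1.23517 = 3.80690
Tail: a^3/(3!(1−ρ)) = 3.88269/(6·0.4761) = 1.35923
P₀ = 1/(3.80690 + 1.35923) = 1/5.16612 = 0.193569

Final: 0.193569


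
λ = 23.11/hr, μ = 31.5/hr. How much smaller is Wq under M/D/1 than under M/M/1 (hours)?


ρ = 23.11/31.5 = 0.7337
Wq(M/M/1) = ρ/(μ−λ) = 0.7337/8.39 = 0.08744 hr
Wq(M/D/1) = ρ/(2(μ−λ)) = 0.04372 hr
Savings = 0.08744 − 0.04372 = 0.04372 hr

Final: 0.04372 hr


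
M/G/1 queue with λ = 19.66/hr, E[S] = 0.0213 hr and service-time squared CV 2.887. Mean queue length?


ρ = λ·E[S] = 19.66·0.0213 = 0.4188
Lq = ρ²(1+C_s²)/(2(1−ρ)) = 0.1754·(1+2.887)/(2·0.5812)
= 0.1754·3.8870/1.1625 = 0.58635

Final: 0.58635


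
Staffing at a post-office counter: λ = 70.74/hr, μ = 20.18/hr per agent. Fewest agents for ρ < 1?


Stability requires cμ > λ ⇔ c > λ/μ.
λ/μ = 70.74/20.18 = 3.5055
Minimum integer c = ⌊3.5055⌋ + 1 = 4
Check: 4·20.18 = 80.72 > 70.74, while 3·20.18 = 60.54 ≤ 70.74

Final: 4 servers


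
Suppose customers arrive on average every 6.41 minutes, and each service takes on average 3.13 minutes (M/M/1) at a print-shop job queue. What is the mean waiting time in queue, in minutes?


λ = 60/6.41 = 9.3604 /hr
μ = 60/3.13 = 19.1693 /hr
ρ = λ/μ = 9.3604/19.1693 = 0.4883
Wq = ρ/(μ−λ) = 0.4883/(19.1693−9.3604) = 0.04978 hr
In minutes: 0.04978·60 = 2.987 min

Final: 2.987 min


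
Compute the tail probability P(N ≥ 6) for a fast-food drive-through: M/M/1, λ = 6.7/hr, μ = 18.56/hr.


ρ = 6.7/18.56 = 0.3610
P(N ≥ n) = ρ^n = 0.3610^6 = 0.002213

Final: 0.002213


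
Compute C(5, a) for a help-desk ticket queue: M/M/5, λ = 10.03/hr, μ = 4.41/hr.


a = λ/μ = 2.2744; ρ = a/5 = 0.4549
P₀ = 0.101350 (from M/M/c formula)
C(c,a) = [a^c/(c!(1−ρ))]·P₀ = [60.85717/(120·0.5451)]·0.101350
= 0.93032·0.101350 = 0.094288

Final: 0.094288


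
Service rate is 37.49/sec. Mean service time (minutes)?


Mean service time = 1/μ = 1/37.49 second = 0.02667 second
In minutes: 0.02667 × 0.0166667 = 0.0004446 min

Final: 0.0004446 min


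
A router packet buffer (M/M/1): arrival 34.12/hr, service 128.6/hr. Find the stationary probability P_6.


ρ = 34.12/128.6 = 0.2653
P_n = (1−ρ)·ρ^n = (1 − 0.2653)·0.2653^6 = 0.7347·0.0003488 = 0.0002563

Final: 0.0002563


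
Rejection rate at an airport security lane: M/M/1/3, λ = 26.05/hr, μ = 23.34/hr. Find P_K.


ρ = λ/μ = 26.05/23.34 = 1.1161
P_K = (1−ρ)ρ^K/(1−ρ^(K+1)) = (-0.1161·1.390339)/(1 − 1.551771)
= -0.161432/-0.551771 = 0.292571

Final: 0.292571


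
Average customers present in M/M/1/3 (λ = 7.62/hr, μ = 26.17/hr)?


ρ = 7.62/26.17 = 0.2912
L = ρ[1 − (K+1)ρ^K + Kρ^(K+1)] / [(1−ρ)(1−ρ^(K+1))]
Numerator: 0.2912·(1 − 4·0.024686 + 3·0.007188) = 0.268700
Denominator: (0.7088)·(0.992812) = 0.703732
L = 0.268700/0.703732 = 0.3818

Final: 0.3818


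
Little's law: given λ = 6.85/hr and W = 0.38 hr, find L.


L = λW = 6.85·0.38 = 2.6030

Final: 2.6030


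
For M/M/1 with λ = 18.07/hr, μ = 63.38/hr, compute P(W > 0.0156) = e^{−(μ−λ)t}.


W ~ Exponential(μ−λ) for M/M/1.
μ − λ = 63.38 − 18.07 = 45.3100
P(W > t) = e^{−(μ−λ)t} = e^{−0.7068} = 0.493202

Final: 0.493202


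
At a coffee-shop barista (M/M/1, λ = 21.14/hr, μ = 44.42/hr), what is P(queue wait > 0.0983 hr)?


ρ = 21.14/44.42 = 0.4759
P(Wq > t) = ρ·e^{−(μ−λ)t} = 0.4759·e^{−2.2884}
= 0.4759·0.101426 = 0.048270

Final: 0.048270


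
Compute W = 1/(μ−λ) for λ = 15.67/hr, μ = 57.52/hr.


W = 1/(μ−λ) = 1/(57.52 − 15.67) = 1/41.85 = 0.02389 hr

Final: 0.02389 hr


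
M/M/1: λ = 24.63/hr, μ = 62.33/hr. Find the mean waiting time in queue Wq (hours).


ρ = 24.63/62.33 = 0.3952
Wq = ρ/(μ−λ) = 0.3952/(62.33 − 24.63) = 0.3952/37.70 = 0.01048 hr

Final: 0.01048 hr


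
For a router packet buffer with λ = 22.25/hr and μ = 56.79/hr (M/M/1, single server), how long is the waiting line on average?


ρ = 22.25/56.79 = 0.3918
Lq = ρ²/(1−ρ) = 0.1535/0.6082 = 0.2524

Final: 0.2524


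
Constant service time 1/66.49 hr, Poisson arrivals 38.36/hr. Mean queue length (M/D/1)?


ρ = 38.36/66.49 = 0.5769
M/D/1: Lq = ρ²/(2(1−ρ)) = 0.3328/(2·0.4231) = 0.39337

Final: 0.39337


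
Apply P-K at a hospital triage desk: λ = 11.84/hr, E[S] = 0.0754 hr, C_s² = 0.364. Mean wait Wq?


ρ = λ·E[S] = 11.84·0.0754 = 0.8927
E[S²] = E[S]²(1+C_s²) = 0.0754²·(1+0.364) = 0.007755
Wq = λ·E[S²]/(2(1−ρ)) = 11.84·0.007755/(2·0.1073) = 0.42798 hr

Final: 0.42798 hr


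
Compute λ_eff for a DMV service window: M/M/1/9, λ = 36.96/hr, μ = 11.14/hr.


ρ = 3.3178; P_K = (1−ρ)ρ^9/(1−ρ^10) = 0.698597
λ_eff = λ(1 − P_K) = 36.96·(1 − 0.698597) = 36.96·0.301403 = 11.1398 /hr

Final: 11.1398 /hr


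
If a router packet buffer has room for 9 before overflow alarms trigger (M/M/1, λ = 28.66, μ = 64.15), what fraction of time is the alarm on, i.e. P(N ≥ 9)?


ρ = 28.66/64.15 = 0.4468
P(N ≥ n) = ρ^n = 0.4468^9 = 0.0007091

Final: 0.0007091


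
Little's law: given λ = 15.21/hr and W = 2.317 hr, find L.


L = λW = 15.21·2.317 = 35.2416

Final: 35.2416


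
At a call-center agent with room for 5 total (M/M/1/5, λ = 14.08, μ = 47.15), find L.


ρ = 14.08/47.15 = 0.2986
L = ρ[1 − (K+1)ρ^K + Kρ^(K+1)] / [(1−ρ)(1−ρ^(K+1))]
Numerator: 0.2986·(1 − 6·0.002375 + 5·0.0007091) = 0.295425
Denominator: (0.7014)·(0.999291) = 0.700881
L = 0.295425/0.700881 = 0.4215

Final: 0.4215


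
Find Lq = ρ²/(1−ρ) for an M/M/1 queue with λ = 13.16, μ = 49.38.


ρ = 13.16/49.38 = 0.2665
Lq = ρ²/(1−ρ) = 0.07102/0.7335 = 0.09683

Final: 0.09683


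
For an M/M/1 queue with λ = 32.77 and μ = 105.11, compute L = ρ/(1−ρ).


ρ = λ/μ = 32.77/105.11 = 0.3118
L = ρ/(1−ρ) = 0.3118/(1 − 0.3118) = 0.3118/0.6882 = 0.4530

Final: 0.4530


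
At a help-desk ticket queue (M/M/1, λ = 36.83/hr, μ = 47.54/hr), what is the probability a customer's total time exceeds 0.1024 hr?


W ~ Exponential(μ−λ) for M/M/1.
μ − λ = 47.54 − 36.83 = 10.7100
P(W > t) = e^{−(μ−λ)t} = e^{−1.0967} = 0.333970

Final: 0.333970


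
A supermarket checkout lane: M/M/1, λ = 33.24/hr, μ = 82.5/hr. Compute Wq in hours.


ρ = 33.24/82.5 = 0.4029
Wq = ρ/(μ−λ) = 0.4029/(82.5 − 33.24) = 0.4029/49.26 = 0.008179 hr

Final: 0.008179 hr


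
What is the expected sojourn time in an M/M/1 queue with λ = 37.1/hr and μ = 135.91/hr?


W = 1/(μ−λ) = 1/(135.91 − 37.1) = 1/98.81 = 0.01012 hr

Final: 0.01012 hr


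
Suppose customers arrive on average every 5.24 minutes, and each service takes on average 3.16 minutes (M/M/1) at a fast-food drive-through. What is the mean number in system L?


λ = 60/5.24 = 11.4504 /hr
μ = 60/3.16 = 18.9873 /hr
ρ = λ/μ = 11.4504/18.9873 = 0.6031
L = ρ/(1−ρ) = 0.6031/0.3969 = 1.5192

Final: 1.5192


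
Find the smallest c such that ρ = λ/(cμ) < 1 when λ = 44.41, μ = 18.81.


Stability requires cμ > λ ⇔ c > λ/μ.
λ/μ = 44.41/18.81 = 2.3610
Minimum integer c = ⌊2.3610⌋ + 1 = 3
Check: 3·18.81 = 56.43 > 44.41, while 2·18.81 = 37.62 ≤ 44.41

Final: 3 servers


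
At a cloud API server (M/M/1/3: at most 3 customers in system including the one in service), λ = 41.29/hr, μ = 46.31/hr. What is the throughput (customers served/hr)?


ρ = 0.8916; P_K = (1−ρ)ρ^3/(1−ρ^4) = 0.208751
λ_eff = λ(1 − P_K) = 41.29·(1 − 0.208751) = 41.29·0.791249 = 32.6707 /hr

Final: 32.6707 /hr


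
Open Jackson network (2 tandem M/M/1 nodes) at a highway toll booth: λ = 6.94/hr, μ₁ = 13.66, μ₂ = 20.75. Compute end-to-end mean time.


Each node sees arrival rate λ = 6.94/hr (tandem ⇒ throughput preserved).
W₁ = 1/(μ₁−λ) = 1/(13.66−6.94) = 0.14881 hr
W₂ = 1/(μ₂−λ) = 1/(20.75−6.94) = 0.07241 hr
W_total = W₁ + W₂ = 0.14881 + 0.07241 = 0.22122 hr

Final: 0.22122 hr


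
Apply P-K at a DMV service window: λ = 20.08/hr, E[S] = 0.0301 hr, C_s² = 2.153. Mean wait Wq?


ρ = λ·E[S] = 20.08·0.0301 = 0.6044
E[S²] = E[S]²(1+C_s²) = 0.0301²·(1+2.153) = 0.002857
Wq = λ·E[S²]/(2(1−ρ)) = 20.08·0.002857/(2·0.3956) = 0.07250 hr

Final: 0.07250 hr


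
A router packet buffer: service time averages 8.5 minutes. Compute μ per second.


μ = 1/(service time) in consistent units.
1 second = 0.0166667 min, so μ = 0.0166667/8.5 = 0.001961 per second

Final: 0.001961 /sec


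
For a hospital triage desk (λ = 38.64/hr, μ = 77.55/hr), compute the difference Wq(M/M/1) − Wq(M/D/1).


ρ = 38.64/77.55 = 0.4983
Wq(M/M/1) = ρ/(μ−λ) = 0.4983/38.91 = 0.01281 hr
Wq(M/D/1) = ρ/(2(μ−λ)) = 0.006403 hr
Savings = 0.01281 − 0.006403 = 0.006403 hr

Final: 0.006403 hr


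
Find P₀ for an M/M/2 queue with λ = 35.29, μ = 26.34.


a = λ/μ = 35.29/26.34 = 1.3398; ρ = a/c = 0.6699
Σ_{k=0}^{1} a^k/k! (terms k=0..1) = 1.00000 + 1.33979 = 2.33979
Tail: a^2/(2!(1−ρ)) = 1.79503/(2·0.3301) = 2.71887
P₀ = 1/(2.33979 + 2.71887) = 1/5.05865 = 0.197681

Final: 0.197681


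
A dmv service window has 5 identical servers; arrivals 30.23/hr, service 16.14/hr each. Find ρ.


ρ = λ/(cμ) = 30.23/(5·16.14) = 30.23/80.70 = 0.3746

Final: 0.3746


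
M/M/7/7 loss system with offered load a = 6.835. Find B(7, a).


B(c,a) = (a^c/c!) / Σ_{k=0}^{c} a^k/k!
a^7/7! = 138.273545
Σ terms (k=0..7): 1.00000 + 6.83500 + 23.35861 + 53.21871 + 90.93746 + 124.31151 + 141.61153 + 138.27354 = 579.546368
B = 138.273545/579.546368 = 0.238589

Final: 0.238589


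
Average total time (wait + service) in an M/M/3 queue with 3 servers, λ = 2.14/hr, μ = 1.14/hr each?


a = 1.8772; ρ = 0.6257; P₀ = 0.131842
Lq = P₀·a^c·ρ/(c!(1−ρ)²) = 0.64931
Wq = Lq/λ = 0.64931/2.14 = 0.30341 hr
W = Wq + 1/μ = 0.30341 + 0.87719 = 1.18061 hr

Final: 1.18061 hr


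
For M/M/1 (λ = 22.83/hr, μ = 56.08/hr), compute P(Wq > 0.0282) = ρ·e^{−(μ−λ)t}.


ρ = 22.83/56.08 = 0.4071
P(Wq > t) = ρ·e^{−(μ−λ)t} = 0.4071·e^{−0.9376}
= 0.4071·0.391547 = 0.159398

Final: 0.159398


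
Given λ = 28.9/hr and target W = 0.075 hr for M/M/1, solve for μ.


W = 1/(μ−λ) ⇒ μ − λ = 1/W = 1/0.075 = 13.3333
μ = λ + 1/W = 28.9 + 13.3333 = 42.2333 per hr

Final: 42.2333 /hr


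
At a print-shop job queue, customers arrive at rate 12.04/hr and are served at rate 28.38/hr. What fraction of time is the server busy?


ρ = λ/μ = 12.04/28.38 = 0.4242

Final: 0.4242


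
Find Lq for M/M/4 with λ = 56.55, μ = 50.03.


a = λ/μ = 1.1303; ρ = a/4 = 0.2826
P₀ = 0.322100
Lq = P₀·a^c·ρ / (c!·(1−ρ)²) = 0.322100·1.63233·0.2826/(24·0.51469)
= 0.01203

Final: 0.01203


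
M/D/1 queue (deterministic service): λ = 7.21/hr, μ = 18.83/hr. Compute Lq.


ρ = 7.21/18.83 = 0.3829
M/D/1: Lq = ρ²/(2(1−ρ)) = 0.1466/(2·0.6171) = 0.11879

Final: 0.11879


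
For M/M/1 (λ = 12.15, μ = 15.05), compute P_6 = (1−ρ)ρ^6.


ρ = 12.15/15.05 = 0.8073
P_n = (1−ρ)·ρ^n = (1 − 0.8073)·0.8073^6 = 0.1927·0.276846 = 0.053346

Final: 0.053346


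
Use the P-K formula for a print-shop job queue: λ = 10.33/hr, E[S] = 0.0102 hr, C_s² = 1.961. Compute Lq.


ρ = λ·E[S] = 10.33·0.0102 = 0.1054
Lq = ρ²(1+C_s²)/(2(1−ρ)) = 0.01110·(1+1.961)/(2·0.8946)
= 0.01110·2.9610/1.7893 = 0.01837

Final: 0.01837


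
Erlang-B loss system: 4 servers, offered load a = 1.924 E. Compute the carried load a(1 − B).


B(4,1.924) = 0.087398 (Erlang-B)
Carried load = a(1 − B) = 1.924·(1 − 0.087398) = 1.924·0.912602 = 1.7558 E

Final: 1.7558 Erlangs


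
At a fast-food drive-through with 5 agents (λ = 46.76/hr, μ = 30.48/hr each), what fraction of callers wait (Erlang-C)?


a = λ/μ = 1.5341; ρ = a/5 = 0.3068
P₀ = 0.215257 (from M/M/c formula)
C(c,a) = [a^c/(c!(1−ρ))]·P₀ = [8.49763/(120·0.6932)]·0.215257
= 0.10216·0.215257 = 0.021990

Final: 0.021990


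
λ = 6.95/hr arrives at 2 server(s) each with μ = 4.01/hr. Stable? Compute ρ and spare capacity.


Total capacity cμ = 2·4.01 = 8.02/hr
ρ = λ/(cμ) = 6.95/8.02 = 0.8666
Stable ⇔ ρ < 1: YES
Spare capacity = cμ − λ = 8.02 − 6.95 = 1.07/hr

Final: ρ = 0.8666; stable; margin = 1.07/hr


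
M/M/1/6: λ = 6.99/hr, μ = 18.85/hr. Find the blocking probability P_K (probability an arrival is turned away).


ρ = λ/μ = 6.99/18.85 = 0.3708
P_K = (1−ρ)ρ^K/(1−ρ^(K+1)) = (0.6292·0.002600)/(1 − 0.0009642)
= 0.001636/0.999036 = 0.001638

Final: 0.001638


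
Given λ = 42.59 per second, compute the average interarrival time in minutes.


Mean interarrival time = 1/λ = 1/42.59 second = 0.02348 second
In minutes: 0.02348 × 0.0166667 = 0.0003913 min

Final: 0.0003913 min


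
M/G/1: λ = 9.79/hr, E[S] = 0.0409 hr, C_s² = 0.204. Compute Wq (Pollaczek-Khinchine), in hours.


ρ = λ·E[S] = 9.79·0.0409 = 0.4004
E[S²] = E[S]²(1+C_s²) = 0.0409²·(1+0.204) = 0.002014
Wq = λ·E[S²]/(2(1−ρ)) = 9.79·0.002014/(2·0.5996) = 0.01644 hr

Final: 0.01644 hr


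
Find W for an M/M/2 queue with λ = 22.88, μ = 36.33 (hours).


a = 0.6298; ρ = 0.3149; P₀ = 0.521038
Lq = P₀·a^c·ρ/(c!(1−ρ)²) = 0.06932
Wq = Lq/λ = 0.06932/22.88 = 0.003030 hr
W = Wq + 1/μ = 0.003030 + 0.02753 = 0.03056 hr

Final: 0.03056 hr


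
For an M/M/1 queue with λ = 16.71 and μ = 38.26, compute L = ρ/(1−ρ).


ρ = λ/μ = 16.71/38.26 = 0.4367
L = ρ/(1−ρ) = 0.4367/(1 − 0.4367) = 0.4367/0.5633 = 0.7754

Final: 0.7754


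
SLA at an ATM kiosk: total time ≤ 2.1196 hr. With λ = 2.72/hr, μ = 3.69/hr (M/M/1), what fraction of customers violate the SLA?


W ~ Exponential(μ−λ) for M/M/1.
μ − λ = 3.69 − 2.72 = 0.9700
P(W > t) = e^{−(μ−λ)t} = e^{−2.0560} = 0.127963

Final: 0.127963


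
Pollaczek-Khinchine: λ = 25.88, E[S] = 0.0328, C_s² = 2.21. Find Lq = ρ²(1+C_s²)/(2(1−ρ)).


ρ = λ·E[S] = 25.88·0.0328 = 0.8489
Lq = ρ²(1+C_s²)/(2(1−ρ)) = 0.7206·(1+2.21)/(2·0.1511)
= 0.7206·3.2100/0.3023 = 7.65215

Final: 7.65215


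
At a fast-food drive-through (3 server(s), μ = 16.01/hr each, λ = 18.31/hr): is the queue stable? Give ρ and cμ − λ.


Total capacity cμ = 3·16.01 = 48.03/hr
ρ = λ/(cμ) = 18.31/48.03 = 0.3812
Stable ⇔ ρ < 1: YES
Spare capacity = cμ − λ = 48.03 − 18.31 = 29.72/hr

Final: ρ = 0.3812; stable; margin = 29.72/hr


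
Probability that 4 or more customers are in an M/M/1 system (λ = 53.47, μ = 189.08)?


ρ = 53.47/189.08 = 0.2828
P(N ≥ n) = ρ^n = 0.2828^4 = 0.006395

Final: 0.006395


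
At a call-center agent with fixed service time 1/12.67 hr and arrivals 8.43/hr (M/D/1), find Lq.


ρ = 8.43/12.67 = 0.6654
M/D/1: Lq = ρ²/(2(1−ρ)) = 0.4427/(2·0.3346) = 0.66143

Final: 0.66143


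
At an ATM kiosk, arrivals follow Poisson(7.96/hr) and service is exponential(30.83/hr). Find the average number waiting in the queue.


ρ = 7.96/30.83 = 0.2582
Lq = ρ²/(1−ρ) = 0.06666/0.7418 = 0.08986

Final: 0.08986


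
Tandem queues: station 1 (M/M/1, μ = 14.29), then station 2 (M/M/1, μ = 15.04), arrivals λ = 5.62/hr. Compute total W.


Each node sees arrival rate λ = 5.62/hr (tandem ⇒ throughput preserved).
W₁ = 1/(μ₁−λ) = 1/(14.29−5.62) = 0.11534 hr
W₂ = 1/(μ₂−λ) = 1/(15.04−5.62) = 0.10616 hr
W_total = W₁ + W₂ = 0.11534 + 0.10616 = 0.22150 hr

Final: 0.22150 hr


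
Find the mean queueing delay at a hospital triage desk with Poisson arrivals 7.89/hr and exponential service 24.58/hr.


ρ = 7.89/24.58 = 0.3210
Wq = ρ/(μ−λ) = 0.3210/(24.58 − 7.89) = 0.3210/16.69 = 0.01923 hr

Final: 0.01923 hr


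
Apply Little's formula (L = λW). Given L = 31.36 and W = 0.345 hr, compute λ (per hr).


λ = L/W = 31.36/0.345 = 90.8986 /hr

Final: 90.8986 /hr


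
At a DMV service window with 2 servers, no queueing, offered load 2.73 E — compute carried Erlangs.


B(2,2.73) = 0.499762 (Erlang-B)
Carried load = a(1 − B) = 2.73·(1 − 0.499762) = 2.73·0.500238 = 1.3656 E

Final: 1.3656 Erlangs


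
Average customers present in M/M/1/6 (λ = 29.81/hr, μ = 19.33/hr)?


ρ = 29.81/19.33 = 1.5422
L = ρ[1 − (K+1)ρ^K + Kρ^(K+1)] / [(1−ρ)(1−ρ^(K+1))]
Numerator: 1.5422·(1 − 7·13.451810 + 6·20.744877) = 48.279843
Denominator: (-0.5422)·(-19.744877) = 10.704930
L = 48.279843/10.704930 = 4.5101

Final: 4.5101


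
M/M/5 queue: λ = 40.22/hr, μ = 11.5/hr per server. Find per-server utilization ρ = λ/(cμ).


ρ = λ/(cμ) = 40.22/(5·11.5) = 40.22/57.50 = 0.6995

Final: 0.6995


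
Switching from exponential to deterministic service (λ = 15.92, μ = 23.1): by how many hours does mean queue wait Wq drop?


ρ = 15.92/23.1 = 0.6892
Wq(M/M/1) = ρ/(μ−λ) = 0.6892/7.18 = 0.09599 hr
Wq(M/D/1) = ρ/(2(μ−λ)) = 0.04799 hr
Savings = 0.09599 − 0.04799 = 0.04799 hr

Final: 0.04799 hr


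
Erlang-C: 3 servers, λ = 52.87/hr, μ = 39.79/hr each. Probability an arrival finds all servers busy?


a = λ/μ = 1.3287; ρ = a/3 = 0.4429
P₀ = 0.255538 (from M/M/c formula)
C(c,a) = [a^c/(c!(1−ρ))]·P₀ = [2.34588/(6·0.5571)]·0.255538
= 0.70182·0.255538 = 0.179343

Final: 0.179343


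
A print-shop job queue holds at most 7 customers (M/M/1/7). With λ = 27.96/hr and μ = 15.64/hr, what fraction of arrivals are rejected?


ρ = λ/μ = 27.96/15.64 = 1.7877
P_K = (1−ρ)ρ^K/(1−ρ^(K+1)) = (-0.7877·58.358340)/(1 − 104.328592)
= -45.970252/-103.328592 = 0.444894

Final: 0.444894


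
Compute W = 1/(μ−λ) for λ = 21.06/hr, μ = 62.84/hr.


W = 1/(μ−λ) = 1/(62.84 − 21.06) = 1/41.78 = 0.02393 hr

Final: 0.02393 hr


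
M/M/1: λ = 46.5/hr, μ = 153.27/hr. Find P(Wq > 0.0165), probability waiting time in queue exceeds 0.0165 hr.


ρ = 46.5/153.27 = 0.3034
P(Wq > t) = ρ·e^{−(μ−λ)t} = 0.3034·e^{−1.7617}
= 0.3034·0.171752 = 0.052107

Final: 0.052107


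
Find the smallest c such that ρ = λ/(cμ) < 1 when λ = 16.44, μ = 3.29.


Stability requires cμ > λ ⇔ c > λ/μ.
λ/μ = 16.44/3.29 = 4.9970
Minimum integer c = ⌊4.9970⌋ + 1 = 5
Check: 5·3.29 = 16.45 > 16.44, while 4·3.29 = 13.16 ≤ 16.44

Final: 5 servers


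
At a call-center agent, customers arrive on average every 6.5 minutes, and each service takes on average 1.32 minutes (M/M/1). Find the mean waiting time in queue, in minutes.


λ = 60/6.5 = 9.2308 /hr
μ = 60/1.32 = 45.4545 /hr
ρ = λ/μ = 9.2308/45.4545 = 0.2031
Wq = ρ/(μ−λ) = 0.2031/(45.4545−9.2308) = 0.005606 hr
In minutes: 0.005606·60 = 0.3364 min

Final: 0.3364 min


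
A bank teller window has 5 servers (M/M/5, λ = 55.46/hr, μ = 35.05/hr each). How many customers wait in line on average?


a = λ/μ = 1.5823; ρ = a/5 = 0.3165
P₀ = 0.205063
Lq = P₀·a^c·ρ / (c!·(1−ρ)²) = 0.205063·9.91880·0.3165/(120·0.46722)
= 0.01148

Final: 0.01148


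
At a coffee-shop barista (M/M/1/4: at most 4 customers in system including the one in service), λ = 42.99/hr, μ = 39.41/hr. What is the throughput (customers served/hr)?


ρ = 1.0908; P_K = (1−ρ)ρ^4/(1−ρ^5) = 0.236197
λ_eff = λ(1 − P_K) = 42.99·(1 − 0.236197) = 42.99·0.763803 = 32.8359 /hr

Final: 32.8359 /hr


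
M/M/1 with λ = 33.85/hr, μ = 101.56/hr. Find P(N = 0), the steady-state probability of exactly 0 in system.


ρ = 33.85/101.56 = 0.3333
P_n = (1−ρ)·ρ^n = (1 − 0.3333)·0.3333^0 = 0.6667·1.000000 = 0.666699

Final: 0.666699


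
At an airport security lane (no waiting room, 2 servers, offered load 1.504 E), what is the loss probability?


B(c,a) = (a^c/c!) / Σ_{k=0}^{c} a^k/k!
a^2/2! = 1.131008
Σ terms (k=0..2): 1.00000 + 1.50400 + 1.13101 = 3.635008
B = 1.131008/3.635008 = 0.311143

Final: 0.311143


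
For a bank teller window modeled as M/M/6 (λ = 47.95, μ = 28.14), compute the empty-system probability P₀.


a = λ/μ = 47.95/28.14 = 1.7040; ρ = a/c = 0.2840
Σ_{k=0}^{5} a^k/k! (terms k=0..5) = 1.00000 + 1.70398 + 1.45177 + 0.82460 + 0.35127 + 0.11971 = 5.45134
Tail: a^6/(6!(1−ρ)) = 24.47863/(720·0.7160) = 0.04748
P₀ = 1/(5.45134 + 0.04748) = 1/5.49882 = 0.181857

Final: 0.181857


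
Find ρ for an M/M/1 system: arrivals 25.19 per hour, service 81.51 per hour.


ρ = λ/μ = 25.19/81.51 = 0.3090

Final: 0.3090


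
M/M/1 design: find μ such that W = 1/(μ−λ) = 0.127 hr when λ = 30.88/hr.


W = 1/(μ−λ) ⇒ μ − λ = 1/W = 1/0.127 = 7.8740
μ = λ + 1/W = 30.88 + 7.8740 = 38.7540 per hr

Final: 38.7540 /hr


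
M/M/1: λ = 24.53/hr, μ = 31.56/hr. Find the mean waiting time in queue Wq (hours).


ρ = 24.53/31.56 = 0.7772
Wq = ρ/(μ−λ) = 0.7772/(31.56 − 24.53) = 0.7772/7.03 = 0.1106 hr

Final: 0.1106 hr


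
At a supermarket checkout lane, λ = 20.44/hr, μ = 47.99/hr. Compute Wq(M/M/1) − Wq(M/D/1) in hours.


ρ = 20.44/47.99 = 0.4259
Wq(M/M/1) = ρ/(μ−λ) = 0.4259/27.55 = 0.01546 hr
Wq(M/D/1) = ρ/(2(μ−λ)) = 0.007730 hr
Savings = 0.01546 − 0.007730 = 0.007730 hr

Final: 0.007730 hr


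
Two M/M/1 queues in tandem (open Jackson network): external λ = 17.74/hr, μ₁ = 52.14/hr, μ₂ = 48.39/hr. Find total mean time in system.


Each node sees arrival rate λ = 17.74/hr (tandem ⇒ throughput preserved).
W₁ = 1/(μ₁−λ) = 1/(52.14−17.74) = 0.02907 hr
W₂ = 1/(μ₂−λ) = 1/(48.39−17.74) = 0.03263 hr
W_total = W₁ + W₂ = 0.02907 + 0.03263 = 0.06170 hr

Final: 0.06170 hr


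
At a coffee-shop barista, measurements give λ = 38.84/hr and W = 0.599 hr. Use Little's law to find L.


L = λW = 38.84·0.599 = 23.2652

Final: 23.2652


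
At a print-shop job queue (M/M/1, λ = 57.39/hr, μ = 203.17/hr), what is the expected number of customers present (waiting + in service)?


ρ = λ/μ = 57.39/203.17 = 0.2825
L = ρ/(1−ρ) = 0.2825/(1 − 0.2825) = 0.2825/0.7175 = 0.3937

Final: 0.3937


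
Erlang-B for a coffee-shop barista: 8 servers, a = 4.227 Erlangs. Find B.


B(c,a) = (a^c/c!) / Σ_{k=0}^{c} a^k/k!
a^8/8! = 2.527769
Σ terms (k=0..8): 1.00000 + 4.22700 + 8.93376 + 12.58767 + 13.30202 + 11.24553 + 7.92248 + 4.78404 + 2.52777 = 66.530286
B = 2.527769/66.530286 = 0.037994

Final: 0.037994


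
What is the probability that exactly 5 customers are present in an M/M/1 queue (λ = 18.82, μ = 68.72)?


ρ = 18.82/68.72 = 0.2739
P_n = (1−ρ)·ρ^n = (1 − 0.2739)·0.2739^5 = 0.7261·0.001541 = 0.001119

Final: 0.001119


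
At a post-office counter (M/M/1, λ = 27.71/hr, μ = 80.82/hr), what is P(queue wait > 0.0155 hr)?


ρ = 27.71/80.82 = 0.3429
P(Wq > t) = ρ·e^{−(μ−λ)t} = 0.3429·e^{−0.8232}
= 0.3429·0.439022 = 0.150523

Final: 0.150523


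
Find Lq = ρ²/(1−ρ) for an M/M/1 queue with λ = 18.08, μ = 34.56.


ρ = 18.08/34.56 = 0.5231
Lq = ρ²/(1−ρ) = 0.2737/0.4769 = 0.5739

Final: 0.5739


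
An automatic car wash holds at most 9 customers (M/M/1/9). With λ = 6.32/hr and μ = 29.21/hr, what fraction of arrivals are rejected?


ρ = λ/μ = 6.32/29.21 = 0.2164
P_K = (1−ρ)ρ^K/(1−ρ^(K+1)) = (0.7836·0.000001039)/(1 − 0.0000002248)
= 0.0000008143/1.000000 = 0.0000008143

Final: 0.0000008143


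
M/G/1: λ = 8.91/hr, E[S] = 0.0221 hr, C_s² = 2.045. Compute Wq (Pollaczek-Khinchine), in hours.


ρ = λ·E[S] = 8.91·0.0221 = 0.1969
E[S²] = E[S]²(1+C_s²) = 0.0221²·(1+2.045) = 0.001487
Wq = λ·E[S²]/(2(1−ρ)) = 8.91·0.001487/(2·0.8031) = 0.008250 hr

Final: 0.008250 hr


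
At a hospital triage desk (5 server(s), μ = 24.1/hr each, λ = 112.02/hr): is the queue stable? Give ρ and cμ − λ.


Total capacity cμ = 5·24.1 = 120.50/hr
ρ = λ/(cμ) = 112.02/120.50 = 0.9296
Stable ⇔ ρ < 1: YES
Spare capacity = cμ − λ = 120.50 − 112.02 = 8.48/hr

Final: ρ = 0.9296; stable; margin = 8.48/hr


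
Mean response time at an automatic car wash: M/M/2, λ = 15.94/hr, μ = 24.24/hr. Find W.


a = 0.6576; ρ = 0.3288; P₀ = 0.505123
Lq = P₀·a^c·ρ/(c!(1−ρ)²) = 0.07971
Wq = Lq/λ = 0.07971/15.94 = 0.005000 hr
W = Wq + 1/μ = 0.005000 + 0.04125 = 0.04625 hr

Final: 0.04625 hr


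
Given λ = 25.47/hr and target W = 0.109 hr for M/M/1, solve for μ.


W = 1/(μ−λ) ⇒ μ − λ = 1/W = 1/0.109 = 9.1743
μ = λ + 1/W = 25.47 + 9.1743 = 34.6443 per hr

Final: 34.6443 /hr


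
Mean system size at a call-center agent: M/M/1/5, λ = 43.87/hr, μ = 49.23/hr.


ρ = 43.87/49.23 = 0.8911
L = ρ[1 − (K+1)ρ^K + Kρ^(K+1)] / [(1−ρ)(1−ρ^(K+1))]
Numerator: 0.8911·(1 − 6·0.561939 + 5·0.500757) = 0.117763
Denominator: (0.1089)·(0.499243) = 0.054356
L = 0.117763/0.054356 = 2.1665

Final: 2.1665


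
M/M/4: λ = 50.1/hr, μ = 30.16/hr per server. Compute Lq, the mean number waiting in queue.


a = λ/μ = 1.6611; ρ = a/4 = 0.4153
P₀ = 0.187008
Lq = P₀·a^c·ρ / (c!·(1−ρ)²) = 0.187008·7.61422·0.4153/(24·0.34189)
= 0.07207

Final: 0.07207


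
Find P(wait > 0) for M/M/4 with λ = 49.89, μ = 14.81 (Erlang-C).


a = λ/μ = 3.3687; ρ = a/4 = 0.8422
P₀ = 0.019837 (from M/M/c formula)
C(c,a) = [a^c/(c!(1−ρ))]·P₀ = [128.77566/(24·0.1578)]·0.019837
= 33.99586·0.019837 = 0.674391

Final: 0.674391


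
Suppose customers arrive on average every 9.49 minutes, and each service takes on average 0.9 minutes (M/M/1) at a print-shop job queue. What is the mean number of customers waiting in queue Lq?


λ = 60/9.49 = 6.3224 /hr
μ = 60/0.9 = 66.6667 /hr
ρ = λ/μ = 6.3224/66.6667 = 0.09484
Lq = ρ²/(1−ρ) = 0.008994/0.9052 = 0.009936

Final: 0.009936


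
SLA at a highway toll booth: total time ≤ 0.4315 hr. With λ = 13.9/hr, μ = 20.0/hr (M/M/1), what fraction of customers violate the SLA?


W ~ Exponential(μ−λ) for M/M/1.
μ − λ = 20.0 − 13.9 = 6.1000
P(W > t) = e^{−(μ−λ)t} = e^{−2.6321} = 0.071924

Final: 0.071924


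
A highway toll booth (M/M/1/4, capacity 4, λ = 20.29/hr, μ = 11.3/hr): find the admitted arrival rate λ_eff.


ρ = 1.7956; P_K = (1−ρ)ρ^4/(1−ρ^5) = 0.468158
λ_eff = λ(1 − P_K) = 20.29·(1 − 0.468158) = 20.29·0.531842 = 10.7911 /hr

Final: 10.7911 /hr


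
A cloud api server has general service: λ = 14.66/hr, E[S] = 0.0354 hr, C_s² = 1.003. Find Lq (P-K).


ρ = λ·E[S] = 14.66·0.0354 = 0.5190
Lq = ρ²(1+C_s²)/(2(1−ρ)) = 0.2693·(1+1.003)/(2·0.4810)
= 0.2693·2.0030/0.9621 = 0.56072

Final: 0.56072


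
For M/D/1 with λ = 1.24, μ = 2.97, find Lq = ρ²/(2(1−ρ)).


ρ = 1.24/2.97 = 0.4175
M/D/1: Lq = ρ²/(2(1−ρ)) = 0.1743/(2·0.5825) = 0.14963

Final: 0.14963


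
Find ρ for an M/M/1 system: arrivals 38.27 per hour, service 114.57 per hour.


ρ = λ/μ = 38.27/114.57 = 0.3340

Final: 0.3340


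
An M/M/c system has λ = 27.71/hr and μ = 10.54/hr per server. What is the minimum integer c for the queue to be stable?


Stability requires cμ > λ ⇔ c > λ/μ.
λ/μ = 27.71/10.54 = 2.6290
Minimum integer c = ⌊2.6290⌋ + 1 = 3
Check: 3·10.54 = 31.62 > 27.71, while 2·10.54 = 21.08 ≤ 27.71

Final: 3 servers


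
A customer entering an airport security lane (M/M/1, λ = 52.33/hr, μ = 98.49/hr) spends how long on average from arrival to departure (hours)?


W = 1/(μ−λ) = 1/(98.49 − 52.33) = 1/46.16 = 0.02166 hr

Final: 0.02166 hr


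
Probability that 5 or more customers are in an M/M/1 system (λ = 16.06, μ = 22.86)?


ρ = 16.06/22.86 = 0.7025
P(N ≥ n) = ρ^n = 0.7025^5 = 0.171138

Final: 0.171138


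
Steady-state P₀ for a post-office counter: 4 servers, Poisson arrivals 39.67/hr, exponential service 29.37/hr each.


a = λ/μ = 39.67/29.37 = 1.3507; ρ = a/c = 0.3377
Σ_{k=0}^{3} a^k/k! (terms k=0..3) = 1.00000 + 1.35070 + 0.91219 + 0.41070 = 3.67359
Tail: a^4/(4!(1−ρ)) = 3.32838/(24·0.6623) = 0.20939
P₀ = 1/(3.67359 + 0.20939) = 1/3.88298 = 0.257534

Final: 0.257534


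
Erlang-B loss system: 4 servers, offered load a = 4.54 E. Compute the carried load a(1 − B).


B(4,4.54) = 0.360202 (Erlang-B)
Carried load = a(1 − B) = 4.54·(1 − 0.360202) = 4.54·0.639798 = 2.9047 E

Final: 2.9047 Erlangs


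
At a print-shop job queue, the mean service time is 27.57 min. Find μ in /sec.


μ = 1/(service time) in consistent units.
1 second = 0.0166667 min, so μ = 0.0166667/27.57 = 0.0006045 per second

Final: 0.0006045 /sec


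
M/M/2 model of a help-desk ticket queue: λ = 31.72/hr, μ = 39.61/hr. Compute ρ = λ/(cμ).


ρ = λ/(cμ) = 31.72/(2·39.61) = 31.72/79.22 = 0.4004

Final: 0.4004


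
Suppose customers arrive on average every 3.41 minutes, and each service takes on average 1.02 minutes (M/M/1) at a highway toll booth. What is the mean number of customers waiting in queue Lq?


λ = 60/3.41 = 17.5953 /hr
μ = 60/1.02 = 58.8235 /hr
ρ = λ/μ = 17.5953/58.8235 = 0.2991
Lq = ρ²/(1−ρ) = 0.08947/0.7009 = 0.1277

Final: 0.1277


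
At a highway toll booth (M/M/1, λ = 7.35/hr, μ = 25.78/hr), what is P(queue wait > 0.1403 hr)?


ρ = 7.35/25.78 = 0.2851
P(Wq > t) = ρ·e^{−(μ−λ)t} = 0.2851·e^{−2.5857}
= 0.2851·0.075341 = 0.021480

Final: 0.021480


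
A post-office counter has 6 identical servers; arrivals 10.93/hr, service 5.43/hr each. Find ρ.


ρ = λ/(cμ) = 10.93/(6·5.43) = 10.93/32.58 = 0.3355

Final: 0.3355


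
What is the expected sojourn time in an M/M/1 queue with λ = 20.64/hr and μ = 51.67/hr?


W = 1/(μ−λ) = 1/(51.67 − 20.64) = 1/31.03 = 0.03223 hr

Final: 0.03223 hr


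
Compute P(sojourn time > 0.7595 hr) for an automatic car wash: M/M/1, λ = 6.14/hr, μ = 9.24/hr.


W ~ Exponential(μ−λ) for M/M/1.
μ − λ = 9.24 − 6.14 = 3.1000
P(W > t) = e^{−(μ−λ)t} = e^{−2.3545} = 0.094946

Final: 0.094946


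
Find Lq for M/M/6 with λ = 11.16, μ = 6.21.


a = λ/μ = 1.7971; ρ = a/6 = 0.2995
P₀ = 0.165651
Lq = P₀·a^c·ρ / (c!·(1−ρ)²) = 0.165651·33.68492·0.2995/(720·0.49068)
= 0.004731

Final: 0.004731


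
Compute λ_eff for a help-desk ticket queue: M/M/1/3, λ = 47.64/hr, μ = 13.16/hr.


ρ = 3.6201; P_K = (1−ρ)ρ^3/(1−ρ^4) = 0.728001
λ_eff = λ(1 − P_K) = 47.64·(1 − 0.728001) = 47.64·0.271999 = 12.9581 /hr

Final: 12.9581 /hr


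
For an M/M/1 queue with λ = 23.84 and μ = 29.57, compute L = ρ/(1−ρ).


ρ = λ/μ = 23.84/29.57 = 0.8062
L = ρ/(1−ρ) = 0.8062/(1 − 0.8062) = 0.8062/0.1938 = 4.1606

Final: 4.1606


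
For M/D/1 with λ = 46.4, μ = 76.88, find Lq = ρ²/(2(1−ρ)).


ρ = 46.4/76.88 = 0.6035
M/D/1: Lq = ρ²/(2(1−ρ)) = 0.3643/(2·0.3965) = 0.45939

Final: 0.45939


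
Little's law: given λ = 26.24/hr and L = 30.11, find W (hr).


W = L/λ = 30.11/26.24 = 1.1475 hr

Final: 1.1475 hr


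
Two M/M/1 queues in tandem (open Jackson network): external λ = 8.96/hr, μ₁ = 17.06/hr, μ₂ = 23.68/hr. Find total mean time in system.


Each node sees arrival rate λ = 8.96/hr (tandem ⇒ throughput preserved).
W₁ = 1/(μ₁−λ) = 1/(17.06−8.96) = 0.12346 hr
W₂ = 1/(μ₂−λ) = 1/(23.68−8.96) = 0.06793 hr
W_total = W₁ + W₂ = 0.12346 + 0.06793 = 0.19139 hr

Final: 0.19139 hr


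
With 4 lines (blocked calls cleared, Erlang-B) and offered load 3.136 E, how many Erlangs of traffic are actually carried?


B(4,3.136) = 0.221139 (Erlang-B)
Carried load = a(1 − B) = 3.136·(1 − 0.221139) = 3.136·0.778861 = 2.4425 E

Final: 2.4425 Erlangs


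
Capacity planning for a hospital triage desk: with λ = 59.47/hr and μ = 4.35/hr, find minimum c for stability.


Stability requires cμ > λ ⇔ c > λ/μ.
λ/μ = 59.47/4.35 = 13.6713
Minimum integer c = ⌊13.6713⌋ + 1 = 14
Check: 14·4.35 = 60.90 > 59.47, while 13·4.35 = 56.55 ≤ 59.47

Final: 14 servers


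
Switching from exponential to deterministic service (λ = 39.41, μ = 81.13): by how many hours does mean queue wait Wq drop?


ρ = 39.41/81.13 = 0.4858
Wq(M/M/1) = ρ/(μ−λ) = 0.4858/41.72 = 0.01164 hr
Wq(M/D/1) = ρ/(2(μ−λ)) = 0.005822 hr
Savings = 0.01164 − 0.005822 = 0.005822 hr

Final: 0.005822 hr


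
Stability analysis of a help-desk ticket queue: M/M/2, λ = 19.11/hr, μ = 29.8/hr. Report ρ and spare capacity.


Total capacity cμ = 2·29.8 = 59.60/hr
ρ = λ/(cμ) = 19.11/59.60 = 0.3206
Stable ⇔ ρ < 1: YES
Spare capacity = cμ − λ = 59.60 − 19.11 = 40.49/hr

Final: ρ = 0.3206; stable; margin = 40.49/hr


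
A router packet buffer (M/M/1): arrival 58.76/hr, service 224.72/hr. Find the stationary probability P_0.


ρ = 58.76/224.72 = 0.2615
P_n = (1−ρ)·ρ^n = (1 − 0.2615)·0.2615^0 = 0.7385·1.000000 = 0.738519

Final: 0.738519


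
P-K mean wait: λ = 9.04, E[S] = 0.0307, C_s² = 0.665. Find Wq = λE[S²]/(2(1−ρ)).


ρ = λ·E[S] = 9.04·0.0307 = 0.2775
E[S²] = E[S]²(1+C_s²) = 0.0307²·(1+0.665) = 0.001569
Wq = λ·E[S²]/(2(1−ρ)) = 9.04·0.001569/(2·0.7225) = 0.009818 hr

Final: 0.009818 hr


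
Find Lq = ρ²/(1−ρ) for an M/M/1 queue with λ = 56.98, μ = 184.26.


ρ = 56.98/184.26 = 0.3092
Lq = ρ²/(1−ρ) = 0.09563/0.6908 = 0.1384

Final: 0.1384


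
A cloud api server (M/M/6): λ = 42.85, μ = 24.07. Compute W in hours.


a = 1.7802; ρ = 0.2967; P₀ = 0.168478
Lq = P₀·a^c·ρ/(c!(1−ρ)²) = 0.004468
Wq = Lq/λ = 0.004468/42.85 = 0.0001043 hr
W = Wq + 1/μ = 0.0001043 + 0.04155 = 0.04165 hr

Final: 0.04165 hr


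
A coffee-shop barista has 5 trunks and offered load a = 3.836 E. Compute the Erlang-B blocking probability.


B(c,a) = (a^c/c!) / Σ_{k=0}^{c} a^k/k!
a^5/5! = 6.921684
Σ terms (k=0..5): 1.00000 + 3.83600 + 7.35745 + 9.40772 + 9.02201 + 6.92168 = 37.544862
B = 6.921684/37.544862 = 0.184358

Final: 0.184358


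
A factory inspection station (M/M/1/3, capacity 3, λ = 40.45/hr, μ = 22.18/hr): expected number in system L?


ρ = 40.45/22.18 = 1.8237
L = ρ[1 − (K+1)ρ^K + Kρ^(K+1)] / [(1−ρ)(1−ρ^(K+1))]
Numerator: 1.8237·(1 − 4·6.065561 + 3·11.061854) = 18.097309
Denominator: (-0.8237)·(-10.061854) = 8.288101
L = 18.097309/8.288101 = 2.1835

Final: 2.1835


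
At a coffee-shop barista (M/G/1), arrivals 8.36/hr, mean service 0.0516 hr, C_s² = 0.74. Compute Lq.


ρ = λ·E[S] = 8.36·0.0516 = 0.4314
Lq = ρ²(1+C_s²)/(2(1−ρ)) = 0.1861·(1+0.74)/(2·0.5686)
= 0.1861·1.7400/1.1372 = 0.28471

Final: 0.28471


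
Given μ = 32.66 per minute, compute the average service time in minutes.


Mean service time = 1/μ = 1/32.66 minute = 0.03062 minute
In minutes: 0.03062 × 1 = 0.03062 min

Final: 0.03062 min


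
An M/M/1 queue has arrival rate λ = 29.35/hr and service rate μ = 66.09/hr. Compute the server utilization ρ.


ρ = λ/μ = 29.35/66.09 = 0.4441

Final: 0.4441


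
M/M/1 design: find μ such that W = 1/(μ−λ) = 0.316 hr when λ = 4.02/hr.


W = 1/(μ−λ) ⇒ μ − λ = 1/W = 1/0.316 = 3.1646
μ = λ + 1/W = 4.02 + 3.1646 = 7.1846 per hr

Final: 7.1846 /hr


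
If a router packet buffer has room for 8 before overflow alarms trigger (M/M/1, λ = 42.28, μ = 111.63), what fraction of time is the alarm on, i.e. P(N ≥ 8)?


ρ = 42.28/111.63 = 0.3788
P(N ≥ n) = ρ^n = 0.3788^8 = 0.0004235

Final: 0.0004235


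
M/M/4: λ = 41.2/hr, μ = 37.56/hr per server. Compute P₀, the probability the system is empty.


a = λ/μ = 41.2/37.56 = 1.0969; ρ = a/c = 0.2742
Σ_{k=0}^{3} a^k/k! (terms k=0..3) = 1.00000 + 1.09691 + 0.60161 + 0.21997 = 2.91849
Tail: a^4/(4!(1−ρ)) = 1.44773/(24·0.7258) = 0.08311
P₀ = 1/(2.91849 + 0.08311) = 1/3.00160 = 0.333155

Final: 0.333155
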